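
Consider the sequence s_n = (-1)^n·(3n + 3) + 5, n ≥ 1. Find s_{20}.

(-1)^20 = 1; 3n + 3 at n=20 is 63; so s_{20} = 68.

68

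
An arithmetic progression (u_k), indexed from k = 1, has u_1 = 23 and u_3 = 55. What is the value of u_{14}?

Common difference d = (55 - 23) / (3 - 1) = 16.
u_k = 23 + (k - 1)·16.
u_{14} = 23 + 13·16 = 231.

231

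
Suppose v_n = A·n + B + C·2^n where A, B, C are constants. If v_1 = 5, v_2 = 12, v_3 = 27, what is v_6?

248

Plug in n = 1, 2, 3: A + B + 2C = 5; 2A + B + 4C = 12; 3A + B + 8C = 27.
Subtracting the first from the second: A + 2C = 7.
Subtracting the second from the third: A + 4C = 15.
Solving: C = 4, A = -1, then B = -2.
So v_n = -1·n + (-2) + 4·2^n; at n=6 this is 248.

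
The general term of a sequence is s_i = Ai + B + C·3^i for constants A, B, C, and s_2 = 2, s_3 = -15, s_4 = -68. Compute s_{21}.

Write the equations: 2A + B + 9C = 2; 3A + B + 27C = -15; 4A + B + 81C = -68.
Subtracting the first from the second: A + 18C = -17.
Subtracting the second from the third: A + 54C = -53.
Solving: C = -1, A = 1, then B = 9.
So s_i = 1·i + 9 + (-1)·3^i; at i=21 this is -10460353173.

-10460353173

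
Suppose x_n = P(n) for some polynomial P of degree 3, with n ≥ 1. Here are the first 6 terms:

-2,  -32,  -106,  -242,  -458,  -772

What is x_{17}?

1st diffs: -30, -74, -136, -216, -314.
2nd diffs: -44, -62, -80, -98.
3rd diffs: -18, -18, -18 (constant).
Newton forward-difference form: x_n = -2 + (-30)·C(n-1,1) + (-44)·C(n-1,2) + (-18)·C(n-1,3).
At n = 17: n-1 = 16, so x_{17} = -2 - 480 - 5280 - 10080 = -15842.

-15842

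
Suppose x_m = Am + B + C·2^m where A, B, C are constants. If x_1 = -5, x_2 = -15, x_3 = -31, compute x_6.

Plug in m = 1, 2, 3: A + B + 2C = -5; 2A + B + 4C = -15; 3A + B + 8C = -31.
Subtracting the first from the second: A + 2C = -10.
Subtracting the second from the third: A + 4C = -16.
Solving: C = -3, A = -4, then B = 5.
Therefore x_6 = -24 + 5 + (-3)·64 = -211.

-211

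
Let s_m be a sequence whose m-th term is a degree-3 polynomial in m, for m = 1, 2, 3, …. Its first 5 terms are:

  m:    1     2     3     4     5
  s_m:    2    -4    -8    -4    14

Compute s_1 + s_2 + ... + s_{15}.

8500

1st diffs: -6, -4, 4, 18.
2nd diffs: 2, 8, 14.
3rd diffs: 6, 6 (constant).
So s_m = m^3 - 5m^2 + 2m + 4.
Continuing: …, 52, 116, 212, 346, …, s_{15} = 2284.
Summing m = 1..15 (15 terms) gives 8500.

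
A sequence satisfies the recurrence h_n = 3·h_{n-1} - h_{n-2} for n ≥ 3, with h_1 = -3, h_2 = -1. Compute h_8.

55

Iterate the recurrence:
h_3 = 0, h_4 = 1, h_5 = 3, h_6 = 8, h_7 = 21, h_8 = 55.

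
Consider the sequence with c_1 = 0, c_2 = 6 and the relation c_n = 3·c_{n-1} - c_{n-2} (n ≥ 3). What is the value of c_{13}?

c_3 = 18; c_4 = 48; c_5 = 126; …; c_{10} = 15504; c_{11} = 40590; c_{12} = 106266; c_{13} = 278208.

278208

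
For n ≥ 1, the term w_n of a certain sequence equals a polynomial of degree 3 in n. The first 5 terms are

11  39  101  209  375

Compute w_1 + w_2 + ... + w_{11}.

11231

1st diffs: 28, 62, 108, 166.
2nd diffs: 34, 46, 58.
3rd diffs: 12, 12 (constant).
Newton forward-difference form: w_n = 11 + 28·C(n-1,1) + 34·C(n-1,2) + 12·C(n-1,3).
Continuing: …, 611, 929, 1341, 1859, …, w_{11} = 3261.
Summing n = 1..11 (11 terms) gives 11231.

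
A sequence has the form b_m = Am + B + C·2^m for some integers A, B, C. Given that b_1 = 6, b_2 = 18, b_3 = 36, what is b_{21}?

6291576

Write the equations: A + B + 2C = 6; 2A + B + 4C = 18; 3A + B + 8C = 36.
Subtracting the first from the second: A + 2C = 12.
Subtracting the second from the third: A + 4C = 18.
Solving: C = 3, A = 6, then B = -6.
Hence b_{21} = 6·21 + (-6) + 3·2097152 = 6291576.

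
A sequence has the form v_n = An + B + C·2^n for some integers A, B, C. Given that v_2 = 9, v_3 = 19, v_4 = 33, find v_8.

Write the equations: 2A + B + 4C = 9; 3A + B + 8C = 19; 4A + B + 16C = 33.
Subtracting the first from the second: A + 4C = 10.
Subtracting the second from the third: A + 8C = 14.
Solving: C = 1, A = 6, then B = -7.
Hence v_8 = 6·8 + (-7) + 1·256 = 297.

297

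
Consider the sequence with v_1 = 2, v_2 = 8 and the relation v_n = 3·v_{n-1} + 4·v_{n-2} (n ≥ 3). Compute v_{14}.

Iterate the recurrence:
v_3 = 32  v_4 = 128  v_5 = 512  …  v_{11} = 2097152  v_{12} = 8388608  v_{13} = 33554432  v_{14} = 134217728.
(Characteristic roots are 4 and -1.)

134217728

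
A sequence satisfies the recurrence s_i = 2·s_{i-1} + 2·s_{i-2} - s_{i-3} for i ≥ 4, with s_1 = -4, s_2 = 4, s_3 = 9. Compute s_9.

3545

s_4 = 30, s_5 = 74, s_6 = 199, s_7 = 516, s_8 = 1356, s_9 = 3545.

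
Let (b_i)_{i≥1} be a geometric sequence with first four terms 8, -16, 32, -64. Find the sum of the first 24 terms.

Common ratio r = -2.
b_i = 8·(-2)^(i-1).
S = 8·((-2)^24 - 1)/(-2 - 1) = 8·(16777216 - 1)/(-3) = -44739240.

-44739240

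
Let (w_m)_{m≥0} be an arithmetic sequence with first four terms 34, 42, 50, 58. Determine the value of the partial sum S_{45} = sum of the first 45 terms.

Common difference d = 8.
w_m = 34 + (m - 0)·8.
w_{44} = 386; S = 45·(34 + 386)/2 = 9450.

9450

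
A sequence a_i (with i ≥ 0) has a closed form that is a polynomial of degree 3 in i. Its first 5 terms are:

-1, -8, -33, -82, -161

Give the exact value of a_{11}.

1st diffs: -7, -25, -49, -79.
2nd diffs: -18, -24, -30.
3rd diffs: -6, -6 (constant).
Newton forward-difference form: a_i = -1 + (-7)·C(i,1) + (-18)·C(i,2) + (-6)·C(i,3).
At i = 11: i = 11, so a_{11} = -1 - 77 - 990 - 990 = -2058.

-2058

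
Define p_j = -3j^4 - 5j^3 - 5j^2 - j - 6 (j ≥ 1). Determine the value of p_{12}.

-71586

p_{12} = -3·12^4 - 5·12^3 - 5·12^2 - 1·12 - 6 = -71586.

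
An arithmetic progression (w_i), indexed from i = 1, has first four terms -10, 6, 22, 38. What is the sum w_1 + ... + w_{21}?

3150

Common difference d = 16.
w_i = -10 + (i - 1)·16.
w_{21} = 310; S = 21·(-10 + 310)/2 = 3150.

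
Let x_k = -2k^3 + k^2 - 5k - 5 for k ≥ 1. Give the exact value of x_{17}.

-9627

x_{17} = -2·17^3 + 1·17^2 - 5·17 - 5 = -9627.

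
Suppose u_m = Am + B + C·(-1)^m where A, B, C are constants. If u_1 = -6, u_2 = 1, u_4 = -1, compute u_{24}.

The three given values yield: A + B - C = -6; 2A + B + C = 1; 4A + B + C = -1.
Subtracting the first from the second: A + 2C = 7.
Subtracting the second from the third: 2A = -2.
Solving: C = 4, A = -1, then B = -1.
So u_m = -1·m + (-1) + 4·(-1)^m; at m=24 this is -21.

-21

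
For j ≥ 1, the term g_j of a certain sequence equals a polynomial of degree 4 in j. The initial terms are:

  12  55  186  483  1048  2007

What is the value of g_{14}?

1st diffs: 43, 131, 297, 565, 959.
2nd diffs: 88, 166, 268, 394.
3rd diffs: 78, 102, 126.
4th diffs: 24, 24 (constant).
So g_j = j^4 + 3j^3 + j^2 + 4j + 3.
Evaluating at j = 14 gives g_{14} = 46903.

46903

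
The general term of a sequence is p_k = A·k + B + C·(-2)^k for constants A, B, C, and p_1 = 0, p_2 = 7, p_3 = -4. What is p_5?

-26

Plug in k = 1, 2, 3: A + B - 2C = 0; 2A + B + 4C = 7; 3A + B - 8C = -4.
Subtracting the first from the second: A + 6C = 7.
Subtracting the second from the third: A - 12C = -11.
Solving: C = 1, A = 1, then B = 1.
Therefore p_5 = 5 + 1 + 1·(-32) = -26.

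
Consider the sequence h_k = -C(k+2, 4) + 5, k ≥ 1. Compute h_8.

C(10, 4) = 210, so h_8 = -205.

-205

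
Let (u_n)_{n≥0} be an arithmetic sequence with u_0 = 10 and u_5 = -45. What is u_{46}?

Common difference d = (-45 - 10) / (5 - 0) = -11.
u_n = 10 + (n - 0)·(-11).
u_{46} = 10 + 46·(-11) = -496.

-496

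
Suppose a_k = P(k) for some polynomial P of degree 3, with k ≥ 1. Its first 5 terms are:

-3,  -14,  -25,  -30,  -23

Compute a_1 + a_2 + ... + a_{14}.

4963

1st diffs: -11, -11, -5, 7.
2nd diffs: 0, 6, 12.
3rd diffs: 6, 6 (constant).
So a_k = k^3 - 6k^2 + 2.
Continuing: …, 2, 51, 130, 245, …, a_{14} = 1570.
Summing k = 1..14 (14 terms) gives 4963.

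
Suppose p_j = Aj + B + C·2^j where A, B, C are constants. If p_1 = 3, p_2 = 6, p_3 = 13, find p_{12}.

The three given values yield: A + B + 2C = 3; 2A + B + 4C = 6; 3A + B + 8C = 13.
Subtracting the first from the second: A + 2C = 3.
Subtracting the second from the third: A + 4C = 7.
Solving: C = 2, A = -1, then B = 0.
Hence p_{12} = -1·12 + 0 + 2·4096 = 8180.

8180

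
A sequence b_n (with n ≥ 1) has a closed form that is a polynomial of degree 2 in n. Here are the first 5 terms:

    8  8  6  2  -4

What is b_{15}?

1st diffs: 0, -2, -4, -6.
2nd diffs: -2, -2, -2 (constant).
Newton forward-difference form: b_n = 8 + (-2)·C(n-1,2).
At n = 15: n-1 = 14, so b_{15} = 8 - 182 = -174.

-174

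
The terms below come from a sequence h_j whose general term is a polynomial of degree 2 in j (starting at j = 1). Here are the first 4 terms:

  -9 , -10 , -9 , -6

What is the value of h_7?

15

1st diffs: -1, 1, 3.
2nd diffs: 2, 2 (constant).
Newton forward-difference form: h_j = -9 + (-1)·C(j-1,1) + 2·C(j-1,2).
At j = 7: j-1 = 6, so h_7 = -9 - 6 + 30 = 15.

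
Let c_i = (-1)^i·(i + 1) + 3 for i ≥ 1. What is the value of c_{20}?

24

(-1)^20 = 1; i + 1 at i=20 is 21; so c_{20} = 24.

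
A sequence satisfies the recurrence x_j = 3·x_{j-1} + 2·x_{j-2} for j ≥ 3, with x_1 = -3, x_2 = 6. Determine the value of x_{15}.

Step forward from the initial values:
x_3 = 12; x_4 = 48; x_5 = 168; …; x_{12} = 1224120; x_{13} = 4359768; x_{14} = 15527544; x_{15} = 55302168.

55302168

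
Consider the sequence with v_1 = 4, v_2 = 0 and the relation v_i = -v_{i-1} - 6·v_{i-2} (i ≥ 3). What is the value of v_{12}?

68856

v_3 = -24;  v_4 = 24;  v_5 = 120;  v_6 = -264;  v_7 = -456;  v_8 = 2040;  v_9 = 696;  v_{10} = -12936;  v_{11} = 8760;  v_{12} = 68856.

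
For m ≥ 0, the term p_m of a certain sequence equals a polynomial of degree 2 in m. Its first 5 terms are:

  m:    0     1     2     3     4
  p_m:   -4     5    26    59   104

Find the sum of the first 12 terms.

1st diffs: 9, 21, 33, 45.
2nd diffs: 12, 12, 12 (constant).
Newton forward-difference form: p_m = -4 + 9·C(m,1) + 12·C(m,2).
Continuing: …, 161, 230, 311, 404, …, p_{11} = 755.
Summing m = 0..11 (12 terms) gives 3186.

3186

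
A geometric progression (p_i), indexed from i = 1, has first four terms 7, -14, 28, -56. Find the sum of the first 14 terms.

Common ratio r = -2.
p_i = 7·(-2)^(i-1).
S = 7·((-2)^14 - 1)/(-2 - 1) = 7·(16384 - 1)/(-3) = -38227.

-38227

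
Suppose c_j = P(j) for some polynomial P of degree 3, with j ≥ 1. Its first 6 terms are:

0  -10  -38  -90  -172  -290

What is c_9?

1st diffs: -10, -28, -52, -82, -118.
2nd diffs: -18, -24, -30, -36.
3rd diffs: -6, -6, -6 (constant).
Newton forward-difference form: c_j = (-10)·C(j-1,1) + (-18)·C(j-1,2) + (-6)·C(j-1,3).
At j = 9: j-1 = 8, so c_9 = -80 - 504 - 336 = -920.

-920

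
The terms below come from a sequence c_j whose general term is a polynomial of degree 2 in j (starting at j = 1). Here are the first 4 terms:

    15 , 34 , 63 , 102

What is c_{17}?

1519

1st diffs: 19, 29, 39.
2nd diffs: 10, 10 (constant).
Newton forward-difference form: c_j = 15 + 19·C(j-1,1) + 10·C(j-1,2).
At j = 17: j-1 = 16, so c_{17} = 15 + 304 + 1200 = 1519.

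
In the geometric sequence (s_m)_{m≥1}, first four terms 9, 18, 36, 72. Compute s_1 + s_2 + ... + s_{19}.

4718583

Common ratio r = 2.
s_m = 9·2^(m-1).
S = 9·(2^19 - 1)/(2 - 1) = 9·(524288 - 1)/(1) = 4718583.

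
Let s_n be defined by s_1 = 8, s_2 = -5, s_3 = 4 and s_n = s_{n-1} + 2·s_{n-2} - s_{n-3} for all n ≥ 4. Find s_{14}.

Iterate the recurrence:
s_4 = -14, s_5 = -1, s_6 = -33, …, s_{11} = -350, s_{12} = -747, s_{13} = -1201, s_{14} = -2345.

-2345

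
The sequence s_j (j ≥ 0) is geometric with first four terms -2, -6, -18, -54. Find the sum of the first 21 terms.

Common ratio r = 3.
s_j = (-2)·3^(j-0).
S = (-2)·(3^21 - 1)/(3 - 1) = (-2)·(10460353203 - 1)/(2) = -10460353202.

-10460353202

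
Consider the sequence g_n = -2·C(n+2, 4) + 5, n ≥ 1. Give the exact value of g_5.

C(7, 4) = 35, so g_5 = -65.

-65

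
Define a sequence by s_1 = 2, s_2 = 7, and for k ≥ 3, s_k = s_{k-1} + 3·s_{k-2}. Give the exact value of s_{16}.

723346

s_3 = 13  s_4 = 34  s_5 = 73  …  s_{13} = 59218  s_{14} = 136423  s_{15} = 314077  s_{16} = 723346.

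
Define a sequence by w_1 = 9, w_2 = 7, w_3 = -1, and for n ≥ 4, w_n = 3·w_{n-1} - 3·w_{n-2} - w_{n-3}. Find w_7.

Step forward from the initial values:
w_4 = -33  w_5 = -103  w_6 = -209  w_7 = -285.

-285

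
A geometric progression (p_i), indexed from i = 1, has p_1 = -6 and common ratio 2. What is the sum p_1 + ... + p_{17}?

-786426

p_i = (-6)·2^(i-1).
S = (-6)·(2^17 - 1)/(2 - 1) = (-6)·(131072 - 1)/(1) = -786426.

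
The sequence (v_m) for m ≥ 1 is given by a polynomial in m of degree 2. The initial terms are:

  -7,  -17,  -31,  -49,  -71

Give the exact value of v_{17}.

1st diffs: -10, -14, -18, -22.
2nd diffs: -4, -4, -4 (constant).
Newton forward-difference form: v_m = -7 + (-10)·C(m-1,1) + (-4)·C(m-1,2).
At m = 17: m-1 = 16, so v_{17} = -7 - 160 - 480 = -647.

-647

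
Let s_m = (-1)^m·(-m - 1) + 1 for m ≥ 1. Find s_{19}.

21

(-1)^19 = -1; -m - 1 at m=19 is -20; so s_{19} = 21.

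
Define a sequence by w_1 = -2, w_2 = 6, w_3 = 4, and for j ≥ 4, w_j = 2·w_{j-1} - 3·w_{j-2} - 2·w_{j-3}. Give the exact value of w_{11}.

Applying the relation repeatedly:
w_4 = -6  w_5 = -36  w_6 = -62  w_7 = -4  w_8 = 250  w_9 = 636  w_{10} = 530  w_{11} = -1348.

-1348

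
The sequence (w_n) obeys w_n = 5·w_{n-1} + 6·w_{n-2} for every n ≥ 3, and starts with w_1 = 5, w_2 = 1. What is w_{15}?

67169283515

w_3 = 35  w_4 = 181  w_5 = 1115  …  w_{12} = 310968901  w_{13} = 1865813435  w_{14} = 11194880581  w_{15} = 67169283515.
(Characteristic roots are 6 and -1.)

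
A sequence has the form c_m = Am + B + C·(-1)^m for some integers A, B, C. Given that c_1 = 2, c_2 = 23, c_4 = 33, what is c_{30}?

Write the equations: A + B - C = 2; 2A + B + C = 23; 4A + B + C = 33.
Subtracting the first from the second: A + 2C = 21.
Subtracting the second from the third: 2A = 10.
Solving: C = 8, A = 5, then B = 5.
Therefore c_{30} = 150 + 5 + 8·1 = 163.

163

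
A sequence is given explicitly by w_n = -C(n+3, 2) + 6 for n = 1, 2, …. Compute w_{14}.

C(17, 2) = 136, so w_{14} = -130.

-130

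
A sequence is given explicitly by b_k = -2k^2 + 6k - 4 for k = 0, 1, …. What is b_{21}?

-760

b_{21} = -2·21^2 + 6·21 - 4 = -760.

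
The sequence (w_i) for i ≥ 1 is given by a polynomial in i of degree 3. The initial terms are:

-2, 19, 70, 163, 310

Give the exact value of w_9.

1st diffs: 21, 51, 93, 147.
2nd diffs: 30, 42, 54.
3rd diffs: 12, 12 (constant).
Newton forward-difference form: w_i = -2 + 21·C(i-1,1) + 30·C(i-1,2) + 12·C(i-1,3).
At i = 9: i-1 = 8, so w_9 = -2 + 168 + 840 + 672 = 1678.

1678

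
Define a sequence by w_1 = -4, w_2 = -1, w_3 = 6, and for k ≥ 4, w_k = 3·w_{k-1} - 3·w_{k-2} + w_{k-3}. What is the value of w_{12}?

249

w_4 = 17;  w_5 = 32;  w_6 = 51;  w_7 = 74;  w_8 = 101;  w_9 = 132;  w_{10} = 167;  w_{11} = 206;  w_{12} = 249.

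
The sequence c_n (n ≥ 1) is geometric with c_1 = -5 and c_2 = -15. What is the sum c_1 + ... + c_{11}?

-442865

Common ratio r = 3.
c_n = (-5)·3^(n-1).
S = (-5)·(3^11 - 1)/(3 - 1) = (-5)·(177147 - 1)/(2) = -442865.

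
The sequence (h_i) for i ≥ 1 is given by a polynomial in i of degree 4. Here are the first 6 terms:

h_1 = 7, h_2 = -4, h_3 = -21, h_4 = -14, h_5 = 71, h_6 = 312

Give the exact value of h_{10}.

5236

1st diffs: -11, -17, 7, 85, 241.
2nd diffs: -6, 24, 78, 156.
3rd diffs: 30, 54, 78.
4th diffs: 24, 24 (constant).
So h_i = i^4 - 5i^3 + 2i^2 + 3i + 6.
Evaluating at i = 10 gives h_{10} = 5236.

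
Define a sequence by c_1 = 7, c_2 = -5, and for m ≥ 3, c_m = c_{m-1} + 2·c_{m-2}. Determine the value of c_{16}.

Step forward from the initial values:
c_3 = 9, c_4 = -1, c_5 = 17, …, c_{13} = 2737, c_{14} = 5455, c_{15} = 10929, c_{16} = 21839.
(Characteristic roots are 2 and -1.)

21839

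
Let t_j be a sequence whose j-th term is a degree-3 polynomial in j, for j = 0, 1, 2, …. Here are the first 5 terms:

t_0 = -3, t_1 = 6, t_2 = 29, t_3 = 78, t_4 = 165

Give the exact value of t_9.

1st diffs: 9, 23, 49, 87.
2nd diffs: 14, 26, 38.
3rd diffs: 12, 12 (constant).
So t_j = 2j^3 + j^2 + 6j - 3.
Evaluating at j = 9 gives t_9 = 1590.

1590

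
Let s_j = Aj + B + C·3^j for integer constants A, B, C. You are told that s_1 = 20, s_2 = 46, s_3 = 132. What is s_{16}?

215233550

The three given values yield: A + B + 3C = 20; 2A + B + 9C = 46; 3A + B + 27C = 132.
Subtracting the first from the second: A + 6C = 26.
Subtracting the second from the third: A + 18C = 86.
Solving: C = 5, A = -4, then B = 9.
Hence s_{16} = -4·16 + 9 + 5·43046721 = 215233550.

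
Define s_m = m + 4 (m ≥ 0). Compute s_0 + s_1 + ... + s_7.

60

Over m = 0..7: Σm = 28.
Total = (1)·28 + (4)·8 = 60.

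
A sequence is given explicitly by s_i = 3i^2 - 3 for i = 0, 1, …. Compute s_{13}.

504

s_{13} = 3·13^2 - 3 = 504.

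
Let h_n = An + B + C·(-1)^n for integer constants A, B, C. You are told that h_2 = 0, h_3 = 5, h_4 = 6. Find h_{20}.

54

Write the equations: 2A + B + C = 0; 3A + B - C = 5; 4A + B + C = 6.
Subtracting the first from the second: A - 2C = 5.
Subtracting the second from the third: A + 2C = 1.
Solving: C = -1, A = 3, then B = -5.
Therefore h_{20} = 60 + (-5) + (-1)·1 = 54.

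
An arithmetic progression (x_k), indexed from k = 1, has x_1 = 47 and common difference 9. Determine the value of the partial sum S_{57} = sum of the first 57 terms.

17043

x_k = 47 + (k - 1)·9.
x_{57} = 551; S = 57·(47 + 551)/2 = 17043.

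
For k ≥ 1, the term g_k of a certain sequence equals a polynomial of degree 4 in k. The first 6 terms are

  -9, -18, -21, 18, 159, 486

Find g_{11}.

9531

1st diffs: -9, -3, 39, 141, 327.
2nd diffs: 6, 42, 102, 186.
3rd diffs: 36, 60, 84.
4th diffs: 24, 24 (constant).
Newton forward-difference form: g_k = -9 + (-9)·C(k-1,1) + 6·C(k-1,2) + 36·C(k-1,3) + 24·C(k-1,4).
At k = 11: k-1 = 10, so g_{11} = -9 - 90 + 270 + 4320 + 5040 = 9531.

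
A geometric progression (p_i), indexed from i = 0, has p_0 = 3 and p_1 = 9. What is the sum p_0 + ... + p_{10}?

Common ratio r = 3.
p_i = 3·3^(i-0).
S = 3·(3^11 - 1)/(3 - 1) = 3·(177147 - 1)/(2) = 265719.

265719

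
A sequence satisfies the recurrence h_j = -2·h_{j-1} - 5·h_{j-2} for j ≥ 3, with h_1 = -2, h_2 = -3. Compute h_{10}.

Step forward from the initial values:
h_3 = 16;  h_4 = -17;  h_5 = -46;  h_6 = 177;  h_7 = -124;  h_8 = -637;  h_9 = 1894;  h_{10} = -603.

-603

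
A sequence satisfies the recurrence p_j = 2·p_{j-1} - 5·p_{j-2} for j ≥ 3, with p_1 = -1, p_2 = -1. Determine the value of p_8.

Step forward from the initial values:
p_3 = 3;  p_4 = 11;  p_5 = 7;  p_6 = -41;  p_7 = -117;  p_8 = -29.

-29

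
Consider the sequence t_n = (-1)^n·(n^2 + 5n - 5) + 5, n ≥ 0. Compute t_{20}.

500

(-1)^20 = 1; n^2 + 5n - 5 at n=20 is 495; so t_{20} = 500.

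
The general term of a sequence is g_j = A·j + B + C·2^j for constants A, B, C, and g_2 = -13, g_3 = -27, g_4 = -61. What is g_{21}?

At j = 2, 3, 4: 2A + B + 4C = -13; 3A + B + 8C = -27; 4A + B + 16C = -61.
Subtracting the first from the second: A + 4C = -14.
Subtracting the second from the third: A + 8C = -34.
Solving: C = -5, A = 6, then B = -5.
Therefore g_{21} = 126 + (-5) + (-5)·2097152 = -10485639.

-10485639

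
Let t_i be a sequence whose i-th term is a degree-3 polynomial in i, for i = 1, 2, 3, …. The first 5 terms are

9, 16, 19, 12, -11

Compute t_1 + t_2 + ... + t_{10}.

1st diffs: 7, 3, -7, -23.
2nd diffs: -4, -10, -16.
3rd diffs: -6, -6 (constant).
So t_i = -i^3 + 4i^2 + 2i + 4.
Continuing: …, -56, -129, -236, -383, …, t_{10} = -576.
Summing i = 1..10 (10 terms) gives -1335.

-1335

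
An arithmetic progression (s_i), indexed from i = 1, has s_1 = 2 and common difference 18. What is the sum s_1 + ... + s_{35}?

10780

s_i = 2 + (i - 1)·18.
s_{35} = 614; S = 35·(2 + 614)/2 = 10780.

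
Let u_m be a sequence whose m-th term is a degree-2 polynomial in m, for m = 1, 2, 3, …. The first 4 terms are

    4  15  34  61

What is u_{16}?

1st diffs: 11, 19, 27.
2nd diffs: 8, 8 (constant).
Newton forward-difference form: u_m = 4 + 11·C(m-1,1) + 8·C(m-1,2).
At m = 16: m-1 = 15, so u_{16} = 4 + 165 + 840 = 1009.

1009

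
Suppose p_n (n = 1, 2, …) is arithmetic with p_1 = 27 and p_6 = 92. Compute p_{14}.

Common difference d = (92 - 27) / (6 - 1) = 13.
p_n = 27 + (n - 1)·13.
p_{14} = 27 + 13·13 = 196.

196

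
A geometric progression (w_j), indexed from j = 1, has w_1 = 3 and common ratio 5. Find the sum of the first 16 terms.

114440917968

w_j = 3·5^(j-1).
S = 3·(5^16 - 1)/(5 - 1) = 3·(152587890625 - 1)/(4) = 114440917968.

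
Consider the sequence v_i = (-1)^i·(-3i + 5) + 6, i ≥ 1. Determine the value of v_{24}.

(-1)^24 = 1; -3i + 5 at i=24 is -67; so v_{24} = -61.

-61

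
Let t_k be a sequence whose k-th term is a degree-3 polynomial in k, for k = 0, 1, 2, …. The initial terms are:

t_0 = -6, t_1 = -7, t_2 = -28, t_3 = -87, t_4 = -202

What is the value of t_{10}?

-3076

1st diffs: -1, -21, -59, -115.
2nd diffs: -20, -38, -56.
3rd diffs: -18, -18 (constant).
So t_k = -3k^3 - k^2 + 3k - 6.
Evaluating at k = 10 gives t_{10} = -3076.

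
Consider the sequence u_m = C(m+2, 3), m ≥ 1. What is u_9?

C(11, 3) = 165, so u_9 = 165.

165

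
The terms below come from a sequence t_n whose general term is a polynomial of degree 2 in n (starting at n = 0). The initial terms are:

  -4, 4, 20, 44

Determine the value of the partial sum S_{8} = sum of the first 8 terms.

1st diffs: 8, 16, 24.
2nd diffs: 8, 8 (constant).
So t_n = 4n^2 + 4n - 4.
Continuing: 76, 116, 164, 220.
Summing n = 0..7 (8 terms) gives 640.

640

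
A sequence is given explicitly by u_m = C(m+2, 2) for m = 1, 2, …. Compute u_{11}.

78

C(13, 2) = 78, so u_{11} = 78.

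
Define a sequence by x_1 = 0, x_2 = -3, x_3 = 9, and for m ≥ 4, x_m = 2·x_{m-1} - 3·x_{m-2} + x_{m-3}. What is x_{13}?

Iterate the recurrence:
x_4 = 27  x_5 = 24  x_6 = -24  x_7 = -93  x_8 = -90  x_9 = 75  x_{10} = 327  x_{11} = 339  x_{12} = -228  x_{13} = -1146.

-1146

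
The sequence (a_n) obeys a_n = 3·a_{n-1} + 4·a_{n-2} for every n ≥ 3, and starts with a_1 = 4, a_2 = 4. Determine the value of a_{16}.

Applying the relation repeatedly:
a_3 = 28;  a_4 = 100;  a_5 = 412;  …;  a_{13} = 26843548;  a_{14} = 107374180;  a_{15} = 429496732;  a_{16} = 1717986916.
(Characteristic roots are 4 and -1.)

1717986916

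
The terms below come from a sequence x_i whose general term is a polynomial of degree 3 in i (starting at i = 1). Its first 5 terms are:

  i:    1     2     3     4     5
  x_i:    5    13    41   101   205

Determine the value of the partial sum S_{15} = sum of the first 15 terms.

1st diffs: 8, 28, 60, 104.
2nd diffs: 20, 32, 44.
3rd diffs: 12, 12 (constant).
Newton forward-difference form: x_i = 5 + 8·C(i-1,1) + 20·C(i-1,2) + 12·C(i-1,3).
Continuing: …, 365, 593, 901, 1301, …, x_{15} = 6305.
Summing i = 1..15 (15 terms) gives 26395.

26395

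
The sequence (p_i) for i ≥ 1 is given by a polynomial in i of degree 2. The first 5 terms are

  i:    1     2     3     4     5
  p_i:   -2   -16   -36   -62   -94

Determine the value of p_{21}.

-1422

1st diffs: -14, -20, -26, -32.
2nd diffs: -6, -6, -6 (constant).
So p_i = -3i^2 - 5i + 6.
Evaluating at i = 21 gives p_{21} = -1422.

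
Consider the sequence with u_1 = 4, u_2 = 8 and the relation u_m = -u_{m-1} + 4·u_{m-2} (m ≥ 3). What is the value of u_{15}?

Applying the relation repeatedly:
u_3 = 8; u_4 = 24; u_5 = 8; …; u_{12} = 13848; u_{13} = -33016; u_{14} = 88408; u_{15} = -220472.

-220472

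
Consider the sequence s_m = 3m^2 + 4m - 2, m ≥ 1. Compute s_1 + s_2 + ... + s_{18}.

Over m = 1..18: Σm = 171, Σm² = 2109.
Total = (3)·2109 + (4)·171 + (-2)·18 = 6975.

6975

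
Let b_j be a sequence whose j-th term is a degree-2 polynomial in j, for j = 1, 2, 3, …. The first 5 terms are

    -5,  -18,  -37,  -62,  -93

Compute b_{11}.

1st diffs: -13, -19, -25, -31.
2nd diffs: -6, -6, -6 (constant).
So b_j = -3j^2 - 4j + 2.
Evaluating at j = 11 gives b_{11} = -405.

-405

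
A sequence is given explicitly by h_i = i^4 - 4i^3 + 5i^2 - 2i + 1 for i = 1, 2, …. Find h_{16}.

50401

h_{16} = 1·16^4 - 4·16^3 + 5·16^2 - 2·16 + 1 = 50401.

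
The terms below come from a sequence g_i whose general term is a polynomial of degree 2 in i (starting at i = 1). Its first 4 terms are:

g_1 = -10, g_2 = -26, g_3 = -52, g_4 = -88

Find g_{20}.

1st diffs: -16, -26, -36.
2nd diffs: -10, -10 (constant).
So g_i = -5i^2 - i - 4.
Evaluating at i = 20 gives g_{20} = -2024.

-2024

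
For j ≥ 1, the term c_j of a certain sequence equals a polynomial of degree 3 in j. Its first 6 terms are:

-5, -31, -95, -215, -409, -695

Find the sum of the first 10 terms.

1st diffs: -26, -64, -120, -194, -286.
2nd diffs: -38, -56, -74, -92.
3rd diffs: -18, -18, -18 (constant).
Newton forward-difference form: c_j = -5 + (-26)·C(j-1,1) + (-38)·C(j-1,2) + (-18)·C(j-1,3).
Continuing: -1091, -1615, -2285, -3119.
Summing j = 1..10 (10 terms) gives -9560.

-9560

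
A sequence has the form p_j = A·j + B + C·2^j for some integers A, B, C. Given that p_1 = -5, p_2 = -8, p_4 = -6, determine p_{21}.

2097045

The three given values yield: A + B + 2C = -5; 2A + B + 4C = -8; 4A + B + 16C = -6.
Subtracting the first from the second: A + 2C = -3.
Subtracting the second from the third: 2A + 12C = 2.
Solving: C = 1, A = -5, then B = -2.
Hence p_{21} = -5·21 + (-2) + 1·2097152 = 2097045.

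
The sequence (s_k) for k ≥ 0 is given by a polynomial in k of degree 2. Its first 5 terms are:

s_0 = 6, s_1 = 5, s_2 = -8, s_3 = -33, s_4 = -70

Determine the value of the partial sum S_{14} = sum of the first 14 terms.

-4375

1st diffs: -1, -13, -25, -37.
2nd diffs: -12, -12, -12 (constant).
So s_k = -6k^2 + 5k + 6.
Continuing: …, -119, -180, -253, -338, …, s_{13} = -943.
Summing k = 0..13 (14 terms) gives -4375.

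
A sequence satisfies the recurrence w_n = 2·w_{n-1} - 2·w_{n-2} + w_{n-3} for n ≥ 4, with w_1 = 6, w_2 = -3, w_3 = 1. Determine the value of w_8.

Iterate the recurrence:
w_4 = 14, w_5 = 23, w_6 = 19, w_7 = 6, w_8 = -3.

-3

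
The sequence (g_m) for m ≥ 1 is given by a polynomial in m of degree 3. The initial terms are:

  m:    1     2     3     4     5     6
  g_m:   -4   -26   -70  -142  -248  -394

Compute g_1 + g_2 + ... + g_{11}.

-6864

1st diffs: -22, -44, -72, -106, -146.
2nd diffs: -22, -28, -34, -40.
3rd diffs: -6, -6, -6 (constant).
So g_m = -m^3 - 5m^2 + 2.
Continuing: …, -586, -830, -1132, -1498, …, g_{11} = -1934.
Summing m = 1..11 (11 terms) gives -6864.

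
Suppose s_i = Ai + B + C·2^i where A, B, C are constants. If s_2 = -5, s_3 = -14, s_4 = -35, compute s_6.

At i = 2, 3, 4: 2A + B + 4C = -5; 3A + B + 8C = -14; 4A + B + 16C = -35.
Subtracting the first from the second: A + 4C = -9.
Subtracting the second from the third: A + 8C = -21.
Solving: C = -3, A = 3, then B = 1.
Therefore s_6 = 18 + 1 + (-3)·64 = -173.

-173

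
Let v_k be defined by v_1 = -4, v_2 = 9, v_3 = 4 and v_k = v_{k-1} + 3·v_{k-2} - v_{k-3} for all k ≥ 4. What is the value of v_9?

1112

Applying the relation repeatedly:
v_4 = 35, v_5 = 38, v_6 = 139, v_7 = 218, v_8 = 597, v_9 = 1112.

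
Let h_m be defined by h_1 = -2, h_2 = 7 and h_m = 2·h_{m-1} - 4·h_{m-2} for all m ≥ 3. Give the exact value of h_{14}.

28672

Iterate the recurrence:
h_3 = 22  h_4 = 16  h_5 = -56  …  h_{11} = -3584  h_{12} = -11264  h_{13} = -8192  h_{14} = 28672.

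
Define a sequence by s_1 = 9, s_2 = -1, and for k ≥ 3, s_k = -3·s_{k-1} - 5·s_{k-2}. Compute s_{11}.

Step forward from the initial values:
s_3 = -42, s_4 = 131, s_5 = -183, s_6 = -106, s_7 = 1233, s_8 = -3169, s_9 = 3342, s_{10} = 5819, s_{11} = -34167.

-34167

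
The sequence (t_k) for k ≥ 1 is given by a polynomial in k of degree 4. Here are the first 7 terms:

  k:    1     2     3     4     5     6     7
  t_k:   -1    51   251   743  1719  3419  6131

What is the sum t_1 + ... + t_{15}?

1st diffs: 52, 200, 492, 976, 1700, 2712.
2nd diffs: 148, 292, 484, 724, 1012.
3rd diffs: 144, 192, 240, 288.
4th diffs: 48, 48, 48 (constant).
Newton forward-difference form: t_k = -1 + 52·C(k-1,1) + 148·C(k-1,2) + 144·C(k-1,3) + 48·C(k-1,4).
Continuing: …, 10191, 15983, 23939, 34539, …, t_{15} = 114659.
Summing k = 1..15 (15 terms) gives 413489.

413489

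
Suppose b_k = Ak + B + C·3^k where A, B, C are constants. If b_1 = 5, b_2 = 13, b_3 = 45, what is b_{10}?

118061

Write the equations: A + B + 3C = 5; 2A + B + 9C = 13; 3A + B + 27C = 45.
Subtracting the first from the second: A + 6C = 8.
Subtracting the second from the third: A + 18C = 32.
Solving: C = 2, A = -4, then B = 3.
Therefore b_{10} = -40 + 3 + 2·59049 = 118061.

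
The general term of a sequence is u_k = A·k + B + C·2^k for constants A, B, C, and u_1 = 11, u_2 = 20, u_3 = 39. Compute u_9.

At k = 1, 2, 3: A + B + 2C = 11; 2A + B + 4C = 20; 3A + B + 8C = 39.
Subtracting the first from the second: A + 2C = 9.
Subtracting the second from the third: A + 4C = 19.
Solving: C = 5, A = -1, then B = 2.
Hence u_9 = -1·9 + 2 + 5·512 = 2553.

2553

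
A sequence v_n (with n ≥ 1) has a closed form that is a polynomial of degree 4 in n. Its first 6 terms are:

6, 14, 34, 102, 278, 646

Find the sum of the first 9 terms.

1st diffs: 8, 20, 68, 176, 368.
2nd diffs: 12, 48, 108, 192.
3rd diffs: 36, 60, 84.
4th diffs: 24, 24 (constant).
Newton forward-difference form: v_n = 6 + 8·C(n-1,1) + 12·C(n-1,2) + 36·C(n-1,3) + 24·C(n-1,4).
Continuing: 1314, 2414, 4102.
Summing n = 1..9 (9 terms) gives 8910.

8910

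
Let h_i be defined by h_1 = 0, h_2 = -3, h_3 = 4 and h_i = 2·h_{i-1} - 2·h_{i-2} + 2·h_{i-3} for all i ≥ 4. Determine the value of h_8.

44

Compute successive terms:
h_4 = 14;  h_5 = 14;  h_6 = 8;  h_7 = 16;  h_8 = 44.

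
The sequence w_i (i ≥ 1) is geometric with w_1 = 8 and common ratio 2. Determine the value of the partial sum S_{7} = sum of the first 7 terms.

w_i = 8·2^(i-1).
S = 8·(2^7 - 1)/(2 - 1) = 8·(128 - 1)/(1) = 1016.

1016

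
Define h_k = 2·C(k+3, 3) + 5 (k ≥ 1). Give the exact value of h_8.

C(11, 3) = 165, so h_8 = 335.

335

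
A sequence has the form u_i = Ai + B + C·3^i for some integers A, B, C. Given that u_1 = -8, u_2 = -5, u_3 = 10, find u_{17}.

Write the equations: A + B + 3C = -8; 2A + B + 9C = -5; 3A + B + 27C = 10.
Subtracting the first from the second: A + 6C = 3.
Subtracting the second from the third: A + 18C = 15.
Solving: C = 1, A = -3, then B = -8.
Therefore u_{17} = -51 + (-8) + 1·129140163 = 129140104.

129140104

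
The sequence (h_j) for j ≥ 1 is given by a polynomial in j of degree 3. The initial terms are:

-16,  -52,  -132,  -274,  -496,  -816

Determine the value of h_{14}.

-9064

1st diffs: -36, -80, -142, -222, -320.
2nd diffs: -44, -62, -80, -98.
3rd diffs: -18, -18, -18 (constant).
So h_j = -3j^3 - 4j^2 - 3j - 6.
Evaluating at j = 14 gives h_{14} = -9064.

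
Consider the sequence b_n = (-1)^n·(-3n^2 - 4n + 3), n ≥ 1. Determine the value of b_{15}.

(-1)^15 = -1; -3n^2 - 4n + 3 at n=15 is -732; so b_{15} = 732.

732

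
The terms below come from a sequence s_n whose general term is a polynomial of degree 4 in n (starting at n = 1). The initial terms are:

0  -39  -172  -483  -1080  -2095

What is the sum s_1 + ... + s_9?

-22908

1st diffs: -39, -133, -311, -597, -1015.
2nd diffs: -94, -178, -286, -418.
3rd diffs: -84, -108, -132.
4th diffs: -24, -24 (constant).
Newton forward-difference form: s_n = (-39)·C(n-1,1) + (-94)·C(n-1,2) + (-84)·C(n-1,3) + (-24)·C(n-1,4).
Continuing: -3684, -6027, -9328.
Summing n = 1..9 (9 terms) gives -22908.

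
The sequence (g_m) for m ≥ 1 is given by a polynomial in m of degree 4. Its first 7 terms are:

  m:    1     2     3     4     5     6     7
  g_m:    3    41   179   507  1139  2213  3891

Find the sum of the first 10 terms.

1st diffs: 38, 138, 328, 632, 1074, 1678.
2nd diffs: 100, 190, 304, 442, 604.
3rd diffs: 90, 114, 138, 162.
4th diffs: 24, 24, 24 (constant).
So g_m = m^4 + 5m^3 - 5m^2 + 3m - 1.
Continuing: 6359, 9827, 14529.
Summing m = 1..10 (10 terms) gives 38688.

38688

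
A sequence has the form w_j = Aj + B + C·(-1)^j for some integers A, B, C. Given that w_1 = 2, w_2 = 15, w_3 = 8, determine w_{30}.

The three given values yield: A + B - C = 2; 2A + B + C = 15; 3A + B - C = 8.
Subtracting the first from the second: A + 2C = 13.
Subtracting the second from the third: A - 2C = -7.
Solving: C = 5, A = 3, then B = 4.
Hence w_{30} = 3·30 + 4 + 5·1 = 99.

99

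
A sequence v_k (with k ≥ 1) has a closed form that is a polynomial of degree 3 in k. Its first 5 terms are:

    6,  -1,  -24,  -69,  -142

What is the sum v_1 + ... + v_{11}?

-4939

1st diffs: -7, -23, -45, -73.
2nd diffs: -16, -22, -28.
3rd diffs: -6, -6 (constant).
Newton forward-difference form: v_k = 6 + (-7)·C(k-1,1) + (-16)·C(k-1,2) + (-6)·C(k-1,3).
Continuing: …, -249, -396, -589, -834, …, v_{11} = -1504.
Summing k = 1..11 (11 terms) gives -4939.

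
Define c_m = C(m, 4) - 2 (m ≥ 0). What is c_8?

68

C(8, 4) = 70, so c_8 = 68.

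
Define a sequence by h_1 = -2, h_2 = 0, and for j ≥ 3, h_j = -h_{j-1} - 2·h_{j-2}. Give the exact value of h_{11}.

-68

h_3 = 4; h_4 = -4; h_5 = -4; h_6 = 12; h_7 = -4; h_8 = -20; h_9 = 28; h_{10} = 12; h_{11} = -68.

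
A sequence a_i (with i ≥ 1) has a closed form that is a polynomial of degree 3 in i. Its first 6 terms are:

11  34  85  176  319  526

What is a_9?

1st diffs: 23, 51, 91, 143, 207.
2nd diffs: 28, 40, 52, 64.
3rd diffs: 12, 12, 12 (constant).
Newton forward-difference form: a_i = 11 + 23·C(i-1,1) + 28·C(i-1,2) + 12·C(i-1,3).
At i = 9: i-1 = 8, so a_9 = 11 + 184 + 784 + 672 = 1651.

1651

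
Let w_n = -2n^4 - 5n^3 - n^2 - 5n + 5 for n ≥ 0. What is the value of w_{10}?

-25145

w_{10} = -2·10^4 - 5·10^3 - 1·10^2 - 5·10 + 5 = -25145.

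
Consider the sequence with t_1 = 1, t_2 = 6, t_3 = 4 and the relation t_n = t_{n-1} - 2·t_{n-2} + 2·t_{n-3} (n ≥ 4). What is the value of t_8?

-30

Step forward from the initial values:
t_4 = -6; t_5 = -2; t_6 = 18; t_7 = 10; t_8 = -30.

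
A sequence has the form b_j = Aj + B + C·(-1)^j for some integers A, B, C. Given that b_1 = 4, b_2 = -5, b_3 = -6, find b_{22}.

Write the equations: A + B - C = 4; 2A + B + C = -5; 3A + B - C = -6.
Subtracting the first from the second: A + 2C = -9.
Subtracting the second from the third: A - 2C = -1.
Solving: C = -2, A = -5, then B = 7.
So b_j = -5·j + 7 + (-2)·(-1)^j; at j=22 this is -105.

-105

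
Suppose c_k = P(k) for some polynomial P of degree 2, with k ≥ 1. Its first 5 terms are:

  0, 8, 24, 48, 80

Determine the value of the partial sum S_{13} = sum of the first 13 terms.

1st diffs: 8, 16, 24, 32.
2nd diffs: 8, 8, 8 (constant).
So c_k = 4k^2 - 4k.
Continuing: …, 120, 168, 224, 288, …, c_{13} = 624.
Summing k = 1..13 (13 terms) gives 2912.

2912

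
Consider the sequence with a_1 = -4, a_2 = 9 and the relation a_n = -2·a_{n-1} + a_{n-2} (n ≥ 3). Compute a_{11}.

Compute successive terms:
a_3 = -22;  a_4 = 53;  a_5 = -128;  a_6 = 309;  a_7 = -746;  a_8 = 1801;  a_9 = -4348;  a_{10} = 10497;  a_{11} = -25342.

-25342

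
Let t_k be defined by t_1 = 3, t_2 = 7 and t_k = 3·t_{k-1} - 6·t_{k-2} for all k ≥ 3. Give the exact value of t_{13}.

-67797

Compute successive terms:
t_3 = 3; t_4 = -33; t_5 = -117; …; t_{10} = 567; t_{11} = -19197; t_{12} = -60993; t_{13} = -67797.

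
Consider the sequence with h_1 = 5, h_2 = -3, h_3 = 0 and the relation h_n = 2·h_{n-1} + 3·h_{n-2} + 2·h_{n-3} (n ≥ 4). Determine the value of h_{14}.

-61301

Applying the relation repeatedly:
h_4 = 1; h_5 = -4; h_6 = -5; …; h_{11} = -1956; h_{12} = -6167; h_{13} = -19444; h_{14} = -61301.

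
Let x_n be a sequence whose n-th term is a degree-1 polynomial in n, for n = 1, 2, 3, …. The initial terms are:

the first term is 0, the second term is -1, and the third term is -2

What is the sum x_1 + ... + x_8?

-28

1st diffs: -1, -1 (constant).
So x_n = -n + 1.
Continuing: …, -3, -4, -5, -6, …, x_8 = -7.
Summing n = 1..8 (8 terms) gives -28.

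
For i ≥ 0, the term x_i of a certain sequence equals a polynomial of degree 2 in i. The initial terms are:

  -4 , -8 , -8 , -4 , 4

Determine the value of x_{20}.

1st diffs: -4, 0, 4, 8.
2nd diffs: 4, 4, 4 (constant).
Newton forward-difference form: x_i = -4 + (-4)·C(i,1) + 4·C(i,2).
At i = 20: i = 20, so x_{20} = -4 - 80 + 760 = 676.

676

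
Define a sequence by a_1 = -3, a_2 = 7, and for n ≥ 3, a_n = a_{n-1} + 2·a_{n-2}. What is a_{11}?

a_3 = 1, a_4 = 15, a_5 = 17, a_6 = 47, a_7 = 81, a_8 = 175, a_9 = 337, a_{10} = 687, a_{11} = 1361.
(Characteristic roots are 2 and -1.)

1361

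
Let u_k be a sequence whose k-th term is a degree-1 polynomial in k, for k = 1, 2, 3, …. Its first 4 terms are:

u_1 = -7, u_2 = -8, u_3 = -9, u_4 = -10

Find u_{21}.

1st diffs: -1, -1, -1 (constant).
So u_k = -k - 6.
Evaluating at k = 21 gives u_{21} = -27.

-27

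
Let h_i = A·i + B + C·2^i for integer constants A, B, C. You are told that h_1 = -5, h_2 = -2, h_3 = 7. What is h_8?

At i = 1, 2, 3: A + B + 2C = -5; 2A + B + 4C = -2; 3A + B + 8C = 7.
Subtracting the first from the second: A + 2C = 3.
Subtracting the second from the third: A + 4C = 9.
Solving: C = 3, A = -3, then B = -8.
So h_i = -3·i + (-8) + 3·2^i; at i=8 this is 736.

736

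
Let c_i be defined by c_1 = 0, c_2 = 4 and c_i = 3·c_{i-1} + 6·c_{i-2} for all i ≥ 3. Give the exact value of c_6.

1116

Applying the relation repeatedly:
c_3 = 12, c_4 = 60, c_5 = 252, c_6 = 1116.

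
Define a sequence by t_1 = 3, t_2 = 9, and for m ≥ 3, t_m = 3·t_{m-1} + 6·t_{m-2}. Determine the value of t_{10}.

Compute successive terms:
t_3 = 45, t_4 = 189, t_5 = 837, t_6 = 3645, t_7 = 15957, t_8 = 69741, t_9 = 304965, t_{10} = 1333341.

1333341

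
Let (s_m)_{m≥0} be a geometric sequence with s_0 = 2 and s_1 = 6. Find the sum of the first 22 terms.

Common ratio r = 3.
s_m = 2·3^(m-0).
S = 2·(3^22 - 1)/(3 - 1) = 2·(31381059609 - 1)/(2) = 31381059608.

31381059608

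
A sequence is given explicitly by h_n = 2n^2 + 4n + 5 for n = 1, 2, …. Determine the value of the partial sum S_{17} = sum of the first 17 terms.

Over n = 1..17: Σn = 153, Σn² = 1785.
Total = (2)·1785 + (4)·153 + (5)·17 = 4267.

4267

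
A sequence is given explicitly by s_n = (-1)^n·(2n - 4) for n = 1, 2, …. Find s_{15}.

-26

(-1)^15 = -1; 2n - 4 at n=15 is 26; so s_{15} = -26.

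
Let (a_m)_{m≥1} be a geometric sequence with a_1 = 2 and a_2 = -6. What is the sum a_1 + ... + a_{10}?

-29524

Common ratio r = -3.
a_m = 2·(-3)^(m-1).
S = 2·((-3)^10 - 1)/(-3 - 1) = 2·(59049 - 1)/(-4) = -29524.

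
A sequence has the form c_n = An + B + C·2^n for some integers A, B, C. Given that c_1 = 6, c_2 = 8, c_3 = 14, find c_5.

58

Write the equations: A + B + 2C = 6; 2A + B + 4C = 8; 3A + B + 8C = 14.
Subtracting the first from the second: A + 2C = 2.
Subtracting the second from the third: A + 4C = 6.
Solving: C = 2, A = -2, then B = 4.
Therefore c_5 = -10 + 4 + 2·32 = 58.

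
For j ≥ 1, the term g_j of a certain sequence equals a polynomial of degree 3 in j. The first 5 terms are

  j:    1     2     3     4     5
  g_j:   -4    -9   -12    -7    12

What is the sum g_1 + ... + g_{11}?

1991

1st diffs: -5, -3, 5, 19.
2nd diffs: 2, 8, 14.
3rd diffs: 6, 6 (constant).
Newton forward-difference form: g_j = -4 + (-5)·C(j-1,1) + 2·C(j-1,2) + 6·C(j-1,3).
Continuing: …, 51, 116, 213, 348, …, g_{11} = 756.
Summing j = 1..11 (11 terms) gives 1991.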